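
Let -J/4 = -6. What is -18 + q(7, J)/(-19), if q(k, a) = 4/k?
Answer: -2398/133 ≈ -18.030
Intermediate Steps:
J = 24 (J = -4*(-6) = 24)
-18 + q(7, J)/(-19) = -18 + (4/7)/(-19) = -18 - 4/(19*7) = -18 - 1/19*4/7 = -18 - 4/133 = -2398/133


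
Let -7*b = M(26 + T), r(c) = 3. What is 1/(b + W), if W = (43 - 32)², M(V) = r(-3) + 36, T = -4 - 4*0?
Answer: 7/808 ≈ 0.0086634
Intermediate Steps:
T = -4 (T = -4 + 0 = -4)
M(V) = 39 (M(V) = 3 + 36 = 39)
b = -39/7 (b = -⅐*39 = -39/7 ≈ -5.5714)
W = 121 (W = 11² = 121)
1/(b + W) = 1/(-39/7 + 121) = 1/(808/7) = 7/808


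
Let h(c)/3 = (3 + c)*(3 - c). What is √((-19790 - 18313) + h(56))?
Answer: 6*I*√1319 ≈ 217.91*I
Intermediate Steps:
h(c) = 3*(3 + c)*(3 - c) (h(c) = 3*((3 + c)*(3 - c)) = 3*(3 + c)*(3 - c))
√((-19790 - 18313) + h(56)) = √((-19790 - 18313) + (27 - 3*56²)) = √(-38103 + (27 - 3*3136)) = √(-38103 + (27 - 9408)) = √(-38103 - 9381) = √(-47484) = 6*I*√1319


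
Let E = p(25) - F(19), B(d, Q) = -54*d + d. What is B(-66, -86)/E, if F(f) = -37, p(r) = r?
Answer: 1749/31 ≈ 56.419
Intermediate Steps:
B(d, Q) = -53*d
E = 62 (E = 25 - 1*(-37) = 25 + 37 = 62)
B(-66, -86)/E = -53*(-66)/62 = 3498*(1/62) = 1749/31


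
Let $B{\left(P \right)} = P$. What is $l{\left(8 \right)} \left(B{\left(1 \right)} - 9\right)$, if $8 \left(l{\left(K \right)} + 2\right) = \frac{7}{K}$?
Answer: $\frac{121}{8} \approx 15.125$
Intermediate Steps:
$l{\left(K \right)} = -2 + \frac{7}{8 K}$ ($l{\left(K \right)} = -2 + \frac{7 \frac{1}{K}}{8} = -2 + \frac{7}{8 K}$)
$l{\left(8 \right)} \left(B{\left(1 \right)} - 9\right) = \left(-2 + \frac{7}{8 \cdot 8}\right) \left(1 - 9\right) = \left(-2 + \frac{7}{8} \cdot \frac{1}{8}\right) \left(-8\right) = \left(-2 + \frac{7}{64}\right) \left(-8\right) = \left(- \frac{121}{64}\right) \left(-8\right) = \frac{121}{8}$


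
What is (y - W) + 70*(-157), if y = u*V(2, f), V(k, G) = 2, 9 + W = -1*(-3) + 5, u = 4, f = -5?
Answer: -10981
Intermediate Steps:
W = -1 (W = -9 + (-1*(-3) + 5) = -9 + (3 + 5) = -9 + 8 = -1)
y = 8 (y = 4*2 = 8)
(y - W) + 70*(-157) = (8 - 1*(-1)) + 70*(-157) = (8 + 1) - 10990 = 9 - 10990 = -10981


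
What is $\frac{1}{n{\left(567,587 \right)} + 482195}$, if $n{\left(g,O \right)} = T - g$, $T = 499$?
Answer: $\frac{1}{482127} \approx 2.0741 \cdot 10^{-6}$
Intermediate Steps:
$n{\left(g,O \right)} = 499 - g$
$\frac{1}{n{\left(567,587 \right)} + 482195} = \frac{1}{\left(499 - 567\right) + 482195} = \frac{1}{-68 + 482195} = \frac{1}{482127}$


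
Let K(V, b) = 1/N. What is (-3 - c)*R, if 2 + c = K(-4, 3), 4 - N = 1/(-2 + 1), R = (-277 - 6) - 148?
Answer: 2586/5 ≈ 517.20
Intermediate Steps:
R = -431 (R = -283 - 148 = -431)
N = 5 (N = 4 - 1/(-2 + 1) = 4 - 1/(-1) = 4 - 1*(-1) = 4 + 1 = 5)
K(V, b) = ⅕ (K(V, b) = 1/5 = ⅕)
c = -9/5 (c = -2 + ⅕ = -9/5 ≈ -1.8000)
(-3 - c)*R = (-3 - 1*(-9/5))*(-431) = (-3 + 9/5)*(-431) = -6/5*(-431) = 2586/5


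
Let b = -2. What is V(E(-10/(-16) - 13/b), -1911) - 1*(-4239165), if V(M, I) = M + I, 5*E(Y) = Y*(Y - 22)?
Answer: 1355914497/320 ≈ 4.2372e+6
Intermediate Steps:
E(Y) = Y*(-22 + Y)/5 (E(Y) = (Y*(Y - 22))/5 = (Y*(-22 + Y))/5 = Y*(-22 + Y)/5)
V(M, I) = I + M
V(E(-10/(-16) - 13/b), -1911) - 1*(-4239165) = (-1911 + (-10/(-16) - 13/(-2))*(-22 + (-10/(-16) - 13/(-2)))/5) - 1*(-4239165) = (-1911 + (-10*(-1/16) - 13*(-½))*(-22 + (-10*(-1/16) - 13*(-½)))/5) + 4239165 = (-1911 + (5/8 + 13/2)*(-22 + (5/8 + 13/2))/5) + 4239165 = (-1911 + (⅕)*(57/8)*(-22 + 57/8)) + 4239165 = (-1911 + (⅕)*(57/8)*(-119/8)) + 4239165 = (-1911 - 6783/320) + 4239165 = -618303/320 + 4239165 = 1355914497/320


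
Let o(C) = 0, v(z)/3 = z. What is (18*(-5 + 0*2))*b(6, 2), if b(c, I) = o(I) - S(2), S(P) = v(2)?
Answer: 540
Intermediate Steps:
v(z) = 3*z
S(P) = 6 (S(P) = 3*2 = 6)
b(c, I) = -6 (b(c, I) = 0 - 1*6 = 0 - 6 = -6)
(18*(-5 + 0*2))*b(6, 2) = (18*(-5 + 0*2))*(-6) = (18*(-5 + 0))*(-6) = (18*(-5))*(-6) = -90*(-6) = 540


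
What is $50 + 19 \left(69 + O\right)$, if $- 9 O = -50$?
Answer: $\frac{13199}{9} \approx 1466.6$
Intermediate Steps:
$O = \frac{50}{9}$ ($O = \left(- \frac{1}{9}\right) \left(-50\right) = \frac{50}{9} \approx 5.5556$)
$50 + 19 \left(69 + O\right) = 50 + 19 \left(69 + \frac{50}{9}\right) = 50 + 19 \cdot \frac{671}{9} = 50 + \frac{12749}{9} = \frac{13199}{9}$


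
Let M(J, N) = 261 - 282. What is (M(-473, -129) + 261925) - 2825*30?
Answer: 177154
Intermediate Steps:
M(J, N) = -21
(M(-473, -129) + 261925) - 2825*30 = (-21 + 261925) - 2825*30 = 261904 - 84750 = 177154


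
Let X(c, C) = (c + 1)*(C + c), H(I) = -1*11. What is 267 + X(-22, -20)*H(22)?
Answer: -9435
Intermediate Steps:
H(I) = -11
X(c, C) = (1 + c)*(C + c)
267 + X(-22, -20)*H(22) = 267 + (-20 - 22 + (-22)² - 20*(-22))*(-11) = 267 + (-20 - 22 + 484 + 440)*(-11) = 267 + 882*(-11) = 267 - 9702 = -9435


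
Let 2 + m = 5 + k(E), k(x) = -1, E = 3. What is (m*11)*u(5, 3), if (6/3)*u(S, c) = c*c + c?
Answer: 132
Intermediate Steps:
u(S, c) = c/2 + c**2/2 (u(S, c) = (c*c + c)/2 = (c**2 + c)/2 = (c + c**2)/2 = c/2 + c**2/2)
m = 2 (m = -2 + (5 - 1) = -2 + 4 = 2)
(m*11)*u(5, 3) = (2*11)*((1/2)*3*(1 + 3)) = 22*((1/2)*3*4) = 22*6 = 132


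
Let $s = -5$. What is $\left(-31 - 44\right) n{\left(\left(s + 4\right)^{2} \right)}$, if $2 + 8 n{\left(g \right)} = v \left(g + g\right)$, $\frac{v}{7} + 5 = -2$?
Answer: $\frac{1875}{2} \approx 937.5$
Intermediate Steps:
$v = -49$ ($v = -35 + 7 \left(-2\right) = -35 - 14 = -49$)
$n{\left(g \right)} = - \frac{1}{4} - \frac{49 g}{4}$ ($n{\left(g \right)} = - \frac{1}{4} + \frac{\left(-49\right) \left(g + g\right)}{8} = - \frac{1}{4} + \frac{\left(-49\right) 2 g}{8} = - \frac{1}{4} + \frac{\left(-98\right) g}{8} = - \frac{1}{4} - \frac{49 g}{4}$)
$\left(-31 - 44\right) n{\left(\left(s + 4\right)^{2} \right)} = \left(-31 - 44\right) \left(- \frac{1}{4} - \frac{49 \left(-5 + 4\right)^{2}}{4}\right) = - 75 \left(- \frac{1}{4} - \frac{49 \left(-1\right)^{2}}{4}\right) = - 75 \left(- \frac{1}{4} - \frac{49}{4}\right) = \left(-75\right) \left(- \frac{25}{2}\right) = \frac{1875}{2}$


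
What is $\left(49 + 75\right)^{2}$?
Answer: $15376$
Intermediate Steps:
$\left(49 + 75\right)^{2} = 124^{2} = 15376$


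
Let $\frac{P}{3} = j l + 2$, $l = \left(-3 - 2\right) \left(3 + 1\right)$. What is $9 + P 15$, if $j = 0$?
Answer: $99$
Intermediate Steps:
$l = -20$ ($l = \left(-5\right) 4 = -20$)
$P = 6$ ($P = 3 \left(0 \left(-20\right) + 2\right) = 3 \left(0 + 2\right) = 3 \cdot 2 = 6$)
$9 + P 15 = 9 + 6 \cdot 15 = 9 + 90 = 99$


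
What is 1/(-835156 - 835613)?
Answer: -1/1670769 ≈ -5.9853e-7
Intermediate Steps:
1/(-835156 - 835613) = 1/(-1670769) = -1/1670769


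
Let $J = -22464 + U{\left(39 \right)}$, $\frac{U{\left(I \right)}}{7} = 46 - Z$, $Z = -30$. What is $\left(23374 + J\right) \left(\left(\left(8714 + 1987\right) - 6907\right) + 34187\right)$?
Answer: $54768602$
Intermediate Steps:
$U{\left(I \right)} = 532$ ($U{\left(I \right)} = 7 \left(46 - -30\right) = 7 \left(46 + 30\right) = 7 \cdot 76 = 532$)
$J = -21932$ ($J = -22464 + 532 = -21932$)
$\left(23374 + J\right) \left(\left(\left(8714 + 1987\right) - 6907\right) + 34187\right) = \left(23374 - 21932\right) \left(\left(\left(8714 + 1987\right) - 6907\right) + 34187\right) = 1442 \left(\left(10701 - 6907\right) + 34187\right) = 1442 \left(3794 + 34187\right) = 1442 \cdot 37981 = 54768602$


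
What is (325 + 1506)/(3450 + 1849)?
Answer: 1831/5299 ≈ 0.34554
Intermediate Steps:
(325 + 1506)/(3450 + 1849) = 1831/5299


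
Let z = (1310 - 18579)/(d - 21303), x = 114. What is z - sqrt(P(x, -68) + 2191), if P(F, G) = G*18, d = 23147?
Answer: -17269/1844 - sqrt(967) ≈ -40.462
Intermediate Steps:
P(F, G) = 18*G
z = -17269/1844 (z = (1310 - 18579)/(23147 - 21303) = -17269/1844 ≈ -9.3650)
z - sqrt(P(x, -68) + 2191) = -17269/1844 - sqrt(18*(-68) + 2191) = -17269/1844 - sqrt(-1224 + 2191) = -17269/1844 - sqrt(967)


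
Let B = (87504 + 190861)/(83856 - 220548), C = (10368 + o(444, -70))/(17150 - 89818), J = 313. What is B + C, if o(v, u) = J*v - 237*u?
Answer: -10727382845/2483283564 ≈ -4.3198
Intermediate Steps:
o(v, u) = -237*u + 313*v (o(v, u) = 313*v - 237*u = -237*u + 313*v)
C = -82965/36334 (C = (10368 + (-237*(-70) + 313*444))/(17150 - 89818) = (10368 + (16590 + 138972))/(-72668) = (10368 + 155562)*(-1/72668) = 165930*(-1/72668) = -82965/36334 ≈ -2.2834)
B = -278365/136692 (B = 278365/(-136692) = 278365*(-1/136692) = -278365/136692 ≈ -2.0364)
B + C = -278365/136692 - 82965/36334 = -10727382845/2483283564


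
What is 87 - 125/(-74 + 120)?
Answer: 3877/46 ≈ 84.283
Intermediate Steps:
87 - 125/(-74 + 120) = 87 - 125/46 = 3877/46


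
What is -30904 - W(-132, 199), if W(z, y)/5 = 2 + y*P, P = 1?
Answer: -31909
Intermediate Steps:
W(z, y) = 10 + 5*y (W(z, y) = 5*(2 + y*1) = 5*(2 + y) = 10 + 5*y)
-30904 - W(-132, 199) = -30904 - (10 + 5*199) = -30904 - (10 + 995) = -30904 - 1*1005 = -30904 - 1005 = -31909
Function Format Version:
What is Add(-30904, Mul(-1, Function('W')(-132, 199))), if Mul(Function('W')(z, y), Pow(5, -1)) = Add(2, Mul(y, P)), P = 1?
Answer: -31909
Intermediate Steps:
Function('W')(z, y) = Add(10, Mul(5, y)) (Function('W')(z, y) = Mul(5, Add(2, Mul(y, 1))) = Mul(5, Add(2, y)) = Add(10, Mul(5, y)))
Add(-30904, Mul(-1, Function('W')(-132, 199))) = Add(-30904, Mul(-1, Add(10, Mul(5, 199)))) = Add(-30904, Mul(-1, Add(10, 995))) = Add(-30904, Mul(-1, 1005)) = Add(-30904, -1005) = -31909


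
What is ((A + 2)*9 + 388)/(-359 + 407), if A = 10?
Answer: 31/3 ≈ 10.333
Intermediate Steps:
((A + 2)*9 + 388)/(-359 + 407) = ((10 + 2)*9 + 388)/(-359 + 407) = (12*9 + 388)/48 = (108 + 388)*(1/48) = 496*(1/48) = 31/3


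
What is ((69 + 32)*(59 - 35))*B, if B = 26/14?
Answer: 31512/7 ≈ 4501.7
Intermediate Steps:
B = 13/7 (B = 26*(1/14) = 13/7 ≈ 1.8571)
((69 + 32)*(59 - 35))*B = ((69 + 32)*(59 - 35))*(13/7) = (101*24)*(13/7) = 2424*(13/7) = 31512/7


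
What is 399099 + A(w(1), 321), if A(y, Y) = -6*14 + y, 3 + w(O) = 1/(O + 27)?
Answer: 11172337/28 ≈ 3.9901e+5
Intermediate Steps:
w(O) = -3 + 1/(27 + O) (w(O) = -3 + 1/(O + 27) = -3 + 1/(27 + O))
A(y, Y) = -84 + y
399099 + A(w(1), 321) = 399099 + (-84 + (-80 - 3*1)/(27 + 1)) = 399099 + (-84 + (-80 - 3)/28) = 399099 + (-84 + (1/28)*(-83)) = 399099 + (-84 - 83/28) = 399099 - 2435/28 = 11172337/28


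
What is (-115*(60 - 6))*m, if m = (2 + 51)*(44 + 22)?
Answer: -21722580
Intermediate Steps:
m = 3498 (m = 53*66 = 3498)
(-115*(60 - 6))*m = -115*(60 - 6)*3498 = -115*54*3498 = -6210*3498 = -21722580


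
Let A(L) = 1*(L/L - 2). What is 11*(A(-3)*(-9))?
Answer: 99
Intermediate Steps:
A(L) = -1 (A(L) = 1*(1 - 2) = 1*(-1) = -1)
11*(A(-3)*(-9)) = 11*(-1*(-9)) = 11*9 = 99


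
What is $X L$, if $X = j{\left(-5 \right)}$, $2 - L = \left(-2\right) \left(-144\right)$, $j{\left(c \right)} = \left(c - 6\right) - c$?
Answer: $1716$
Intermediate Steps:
$j{\left(c \right)} = -6$ ($j{\left(c \right)} = \left(-6 + c\right) - c = -6$)
$L = -286$ ($L = 2 - \left(-2\right) \left(-144\right) = 2 - 288 = -286$)
$X = -6$
$X L = \left(-6\right) \left(-286\right) = 1716$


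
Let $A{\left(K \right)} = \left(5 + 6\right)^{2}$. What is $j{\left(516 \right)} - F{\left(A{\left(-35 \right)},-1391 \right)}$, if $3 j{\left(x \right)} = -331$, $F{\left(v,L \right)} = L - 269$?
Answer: $\frac{4649}{3} \approx 1549.7$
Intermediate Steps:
$A{\left(K \right)} = 121$ ($A{\left(K \right)} = 11^{2} = 121$)
$F{\left(v,L \right)} = -269 + L$
$j{\left(x \right)} = - \frac{331}{3}$ ($j{\left(x \right)} = \frac{1}{3} \left(-331\right) = - \frac{331}{3}$)
$j{\left(516 \right)} - F{\left(A{\left(-35 \right)},-1391 \right)} = - \frac{331}{3} - \left(-269 - 1391\right) = - \frac{331}{3} - -1660 = - \frac{331}{3} + 1660 = \frac{4649}{3}$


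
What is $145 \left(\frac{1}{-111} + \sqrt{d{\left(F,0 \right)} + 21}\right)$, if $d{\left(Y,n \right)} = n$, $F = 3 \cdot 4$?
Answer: $- \frac{145}{111} + 145 \sqrt{21} \approx 663.17$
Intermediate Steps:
$F = 12$
$145 \left(\frac{1}{-111} + \sqrt{d{\left(F,0 \right)} + 21}\right) = 145 \left(\frac{1}{-111} + \sqrt{0 + 21}\right) = 145 \left(- \frac{1}{111} + \sqrt{21}\right) = - \frac{145}{111} + 145 \sqrt{21}$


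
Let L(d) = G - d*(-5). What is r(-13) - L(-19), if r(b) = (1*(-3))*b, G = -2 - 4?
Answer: 140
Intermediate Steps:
G = -6
L(d) = -6 + 5*d (L(d) = -6 - d*(-5) = -6 - (-5)*d = -6 + 5*d)
r(b) = -3*b
r(-13) - L(-19) = -3*(-13) - (-6 + 5*(-19)) = 39 - (-6 - 95) = 39 - 1*(-101) = 39 + 101 = 140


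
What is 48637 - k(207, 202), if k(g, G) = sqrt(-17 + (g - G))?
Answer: 48637 - 2*I*sqrt(3) ≈ 48637.0 - 3.4641*I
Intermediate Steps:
k(g, G) = sqrt(-17 + g - G)
48637 - k(207, 202) = 48637 - sqrt(-17 + 207 - 1*202) = 48637 - sqrt(-17 + 207 - 202) = 48637 - sqrt(-12) = 48637 - 2*I*sqrt(3)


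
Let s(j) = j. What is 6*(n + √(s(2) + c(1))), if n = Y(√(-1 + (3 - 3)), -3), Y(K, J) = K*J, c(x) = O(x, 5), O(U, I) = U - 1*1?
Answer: -18*I + 6*√2 ≈ 8.4853 - 18.0*I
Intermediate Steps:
O(U, I) = -1 + U (O(U, I) = U - 1 = -1 + U)
c(x) = -1 + x
Y(K, J) = J*K
n = -3*I (n = -3*√(-1 + (3 - 3)) = -3*√(-1 + 0) = -3*I ≈ -3.0*I)
6*(n + √(s(2) + c(1))) = 6*(-3*I + √(2 + (-1 + 1))) = 6*(-3*I + √(2 + 0)) = 6*(-3*I + √2) = 6*(√2 - 3*I) = -18*I + 6*√2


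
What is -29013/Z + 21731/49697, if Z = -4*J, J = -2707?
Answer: -1206555793/538119116 ≈ -2.2422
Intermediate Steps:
Z = 10828 (Z = -4*(-2707) = 10828)
-29013/Z + 21731/49697 = -29013/10828 + 21731/49697 = -1206555793/538119116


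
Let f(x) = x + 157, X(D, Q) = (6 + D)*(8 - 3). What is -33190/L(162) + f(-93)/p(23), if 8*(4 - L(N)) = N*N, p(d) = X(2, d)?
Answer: 384324/32765 ≈ 11.730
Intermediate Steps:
X(D, Q) = 30 + 5*D (X(D, Q) = (6 + D)*5 = 30 + 5*D)
f(x) = 157 + x
p(d) = 40 (p(d) = 30 + 5*2 = 30 + 10 = 40)
L(N) = 4 - N²/8 (L(N) = 4 - N*N/8 = 4 - N²/8)
-33190/L(162) + f(-93)/p(23) = -33190/(4 - ⅛*162²) + (157 - 93)/40 = -33190/(4 - ⅛*26244) + 64*(1/40) = -33190/(4 - 6561/2) + 8/5 = -33190/(-6553/2) + 8/5 = -33190*(-2/6553) + 8/5 = 66380/6553 + 8/5 = 384324/32765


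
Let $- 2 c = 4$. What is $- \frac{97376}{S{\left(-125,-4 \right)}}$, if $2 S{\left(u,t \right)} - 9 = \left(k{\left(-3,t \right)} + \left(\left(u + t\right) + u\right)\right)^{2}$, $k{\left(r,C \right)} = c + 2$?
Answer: $- \frac{194752}{64525} \approx -3.0182$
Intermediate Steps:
$c = -2$ ($c = \left(- \frac{1}{2}\right) 4 = -2$)
$k{\left(r,C \right)} = 0$ ($k{\left(r,C \right)} = -2 + 2 = 0$)
$S{\left(u,t \right)} = \frac{9}{2} + \frac{\left(t + 2 u\right)^{2}}{2}$ ($S{\left(u,t \right)} = \frac{9}{2} + \frac{\left(0 + \left(\left(u + t\right) + u\right)\right)^{2}}{2} = \frac{9}{2} + \frac{\left(0 + \left(\left(t + u\right) + u\right)\right)^{2}}{2} = \frac{9}{2} + \frac{\left(0 + \left(t + 2 u\right)\right)^{2}}{2} = \frac{9}{2} + \frac{\left(t + 2 u\right)^{2}}{2}$)
$- \frac{97376}{S{\left(-125,-4 \right)}} = - \frac{97376}{\frac{9}{2} + \frac{\left(-4 + 2 \left(-125\right)\right)^{2}}{2}} = - \frac{97376}{\frac{9}{2} + \frac{\left(-4 - 250\right)^{2}}{2}} = - \frac{97376}{\frac{9}{2} + \frac{\left(-254\right)^{2}}{2}} = - \frac{97376}{\frac{9}{2} + \frac{1}{2} \cdot 64516} = - \frac{97376}{\frac{9}{2} + 32258} = - \frac{97376}{\frac{64525}{2}} = \left(-97376\right) \frac{2}{64525} = - \frac{194752}{64525}$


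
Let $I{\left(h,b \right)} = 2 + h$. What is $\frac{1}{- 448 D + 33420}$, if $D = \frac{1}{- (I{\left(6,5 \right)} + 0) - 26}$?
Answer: $\frac{17}{568364} \approx 2.991 \cdot 10^{-5}$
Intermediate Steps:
$D = - \frac{1}{34}$ ($D = \frac{1}{- (\left(2 + 6\right) + 0) - 26} = \frac{1}{- (8 + 0) - 26} = \frac{1}{\left(-1\right) 8 - 26} = \frac{1}{-8 - 26} = \frac{1}{-34} = - \frac{1}{34} \approx -0.029412$)
$\frac{1}{- 448 D + 33420} = \frac{1}{\left(-448\right) \left(- \frac{1}{34}\right) + 33420} = \frac{1}{\frac{224}{17} + 33420} = \frac{1}{\frac{568364}{17}} = \frac{17}{568364}$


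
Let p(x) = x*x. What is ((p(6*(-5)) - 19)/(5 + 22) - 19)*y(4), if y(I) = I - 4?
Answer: 0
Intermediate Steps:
y(I) = -4 + I
p(x) = x²
((p(6*(-5)) - 19)/(5 + 22) - 19)*y(4) = (((6*(-5))² - 19)/(5 + 22) - 19)*(-4 + 4) = (((-30)² - 19)/27 - 19)*0 = ((900 - 19)*(1/27) - 19)*0 = (881*(1/27) - 19)*0 = (881/27 - 19)*0 = (368/27)*0 = 0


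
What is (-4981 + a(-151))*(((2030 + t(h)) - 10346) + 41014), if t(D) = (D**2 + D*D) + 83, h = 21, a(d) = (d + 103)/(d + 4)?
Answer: -167664411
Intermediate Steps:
a(d) = (103 + d)/(4 + d)
t(D) = 83 + 2*D**2 (t(D) = (D**2 + D**2) + 83 = 2*D**2 + 83 = 83 + 2*D**2)
(-4981 + a(-151))*(((2030 + t(h)) - 10346) + 41014) = (-4981 + (103 - 151)/(4 - 151))*(((2030 + (83 + 2*21**2)) - 10346) + 41014) = (-4981 - 48/(-147))*(((2030 + (83 + 2*441)) - 10346) + 41014) = (-4981 - 1/147*(-48))*(((2030 + (83 + 882)) - 10346) + 41014) = (-4981 + 16/49)*(((2030 + 965) - 10346) + 41014) = -244053*((2995 - 10346) + 41014)/49 = -244053*(-7351 + 41014)/49 = -244053/49*33663 = -167664411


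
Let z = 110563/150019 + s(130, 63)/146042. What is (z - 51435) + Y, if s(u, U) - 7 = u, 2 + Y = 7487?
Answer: -171423833003/3900494 ≈ -43949.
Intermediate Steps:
Y = 7485 (Y = -2 + 7487 = 7485)
s(u, U) = 7 + u
z = 2878297/3900494 (z = 110563/150019 + (7 + 130)/146042 = 110563*(1/150019) + 137*(1/146042) = 110563/150019 + 1/1066 = 2878297/3900494 ≈ 0.73793)
(z - 51435) + Y = (2878297/3900494 - 51435) + 7485 = -200619030593/3900494 + 7485 = -171423833003/3900494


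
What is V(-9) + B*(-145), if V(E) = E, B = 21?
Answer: -3054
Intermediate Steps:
V(-9) + B*(-145) = -9 + 21*(-145) = -9 - 3045 = -3054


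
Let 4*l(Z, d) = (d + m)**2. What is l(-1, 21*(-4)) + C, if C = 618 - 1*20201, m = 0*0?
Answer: -17819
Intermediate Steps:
m = 0
C = -19583 (C = 618 - 20201 = -19583)
l(Z, d) = d**2/4 (l(Z, d) = (d + 0)**2/4 = d**2/4)
l(-1, 21*(-4)) + C = (21*(-4))**2/4 - 19583 = (1/4)*(-84)**2 - 19583 = (1/4)*7056 - 19583 = 1764 - 19583 = -17819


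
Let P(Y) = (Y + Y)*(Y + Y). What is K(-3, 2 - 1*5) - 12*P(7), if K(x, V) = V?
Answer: -2355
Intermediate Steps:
P(Y) = 4*Y**2 (P(Y) = (2*Y)*(2*Y) = 4*Y**2)
K(-3, 2 - 1*5) - 12*P(7) = (2 - 1*5) - 48*7**2 = (2 - 5) - 48*49 = -3 - 12*196 = -3 - 2352 = -2355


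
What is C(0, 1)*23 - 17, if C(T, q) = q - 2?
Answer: -40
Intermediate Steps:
C(T, q) = -2 + q
C(0, 1)*23 - 17 = (-2 + 1)*23 - 17 = -1*23 - 17 = -23 - 17 = -40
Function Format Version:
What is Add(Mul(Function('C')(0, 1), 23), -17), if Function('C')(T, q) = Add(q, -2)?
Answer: -40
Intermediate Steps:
Function('C')(T, q) = Add(-2, q)
Add(Mul(Function('C')(0, 1), 23), -17) = Add(Mul(Add(-2, 1), 23), -17) = Add(Mul(-1, 23), -17) = Add(-23, -17) = -40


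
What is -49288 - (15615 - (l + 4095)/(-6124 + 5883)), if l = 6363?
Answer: -15652081/241 ≈ -64946.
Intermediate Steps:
-49288 - (15615 - (l + 4095)/(-6124 + 5883)) = -49288 - (15615 - (6363 + 4095)/(-6124 + 5883)) = -49288 - (15615 - 10458/(-241)) = -49288 - (15615 - 10458*(-1)/241) = -49288 - (15615 - 1*(-10458/241)) = -49288 - (15615 + 10458/241) = -49288 - 1*3773673/241 = -49288 - 3773673/241 = -15652081/241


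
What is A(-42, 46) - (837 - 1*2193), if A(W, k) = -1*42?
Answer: 1314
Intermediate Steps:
A(W, k) = -42
A(-42, 46) - (837 - 1*2193) = -42 - (837 - 1*2193) = -42 - (837 - 2193) = -42 - 1*(-1356) = -42 + 1356 = 1314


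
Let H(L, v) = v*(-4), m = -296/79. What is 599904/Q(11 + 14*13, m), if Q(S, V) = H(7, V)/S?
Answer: 285835509/37 ≈ 7.7253e+6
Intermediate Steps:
m = -296/79 (m = -296*1/79 = -296/79 ≈ -3.7468)
H(L, v) = -4*v
Q(S, V) = -4*V/S (Q(S, V) = (-4*V)/S = -4*V/S)
599904/Q(11 + 14*13, m) = 599904/((-4*(-296/79)/(11 + 14*13))) = 599904/((-4*(-296/79)/(11 + 182))) = 599904/((-4*(-296/79)/193)) = 599904/((-4*(-296/79)*1/193)) = 599904/(1184/15247) = 599904*(15247/1184) = 285835509/37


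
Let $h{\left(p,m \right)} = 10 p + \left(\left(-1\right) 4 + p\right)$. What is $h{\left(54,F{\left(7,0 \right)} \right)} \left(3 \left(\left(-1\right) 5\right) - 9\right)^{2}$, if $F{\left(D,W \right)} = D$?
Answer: $339840$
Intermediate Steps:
$h{\left(p,m \right)} = -4 + 11 p$ ($h{\left(p,m \right)} = 10 p + \left(-4 + p\right) = -4 + 11 p$)
$h{\left(54,F{\left(7,0 \right)} \right)} \left(3 \left(\left(-1\right) 5\right) - 9\right)^{2} = \left(-4 + 11 \cdot 54\right) \left(3 \left(\left(-1\right) 5\right) - 9\right)^{2} = \left(-4 + 594\right) \left(3 \left(-5\right) - 9\right)^{2} = 590 \left(-15 - 9\right)^{2} = 590 \left(-24\right)^{2} = 590 \cdot 576 = 339840$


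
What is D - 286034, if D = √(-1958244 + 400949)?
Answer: -286034 + I*√1557295 ≈ -2.8603e+5 + 1247.9*I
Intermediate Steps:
D = I*√1557295 (D = √(-1557295) = I*√1557295 ≈ 1247.9*I)
D - 286034 = I*√1557295 - 286034 = -286034 + I*√1557295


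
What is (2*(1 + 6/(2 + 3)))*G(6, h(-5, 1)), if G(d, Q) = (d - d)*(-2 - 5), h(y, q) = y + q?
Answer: 0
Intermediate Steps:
h(y, q) = q + y
G(d, Q) = 0 (G(d, Q) = 0*(-7) = 0)
(2*(1 + 6/(2 + 3)))*G(6, h(-5, 1)) = (2*(1 + 6/(2 + 3)))*0 = (2*(1 + 6/5))*0 = (2*(11/5))*0 = (22/5)*0 = 0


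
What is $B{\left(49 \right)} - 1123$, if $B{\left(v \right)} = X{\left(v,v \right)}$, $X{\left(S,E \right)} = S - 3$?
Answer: $-1077$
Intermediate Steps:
$X{\left(S,E \right)} = -3 + S$
$B{\left(v \right)} = -3 + v$
$B{\left(49 \right)} - 1123 = \left(-3 + 49\right) - 1123 = 46 - 1123 = -1077$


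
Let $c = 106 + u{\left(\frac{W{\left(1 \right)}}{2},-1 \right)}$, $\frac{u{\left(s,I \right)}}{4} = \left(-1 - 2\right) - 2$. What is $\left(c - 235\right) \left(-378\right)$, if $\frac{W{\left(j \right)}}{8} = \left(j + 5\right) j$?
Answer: $56322$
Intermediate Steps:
$W{\left(j \right)} = 8 j \left(5 + j\right)$ ($W{\left(j \right)} = 8 \left(j + 5\right) j = 8 \left(5 + j\right) j = 8 j \left(5 + j\right)$)
$u{\left(s,I \right)} = -20$ ($u{\left(s,I \right)} = 4 \left(\left(-1 - 2\right) - 2\right) = 4 \left(-3 - 2\right) = 4 \left(-5\right) = -20$)
$c = 86$ ($c = 106 - 20 = 86$)
$\left(c - 235\right) \left(-378\right) = \left(86 - 235\right) \left(-378\right) = \left(-149\right) \left(-378\right) = 56322$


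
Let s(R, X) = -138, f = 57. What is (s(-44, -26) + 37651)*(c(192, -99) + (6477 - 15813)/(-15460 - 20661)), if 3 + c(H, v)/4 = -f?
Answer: -324851476152/36121 ≈ -8.9934e+6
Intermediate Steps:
c(H, v) = -240 (c(H, v) = -12 + 4*(-1*57) = -12 + 4*(-57) = -12 - 228 = -240)
(s(-44, -26) + 37651)*(c(192, -99) + (6477 - 15813)/(-15460 - 20661)) = (-138 + 37651)*(-240 + (6477 - 15813)/(-15460 - 20661)) = 37513*(-240 - 9336/(-36121)) = 37513*(-240 - 9336*(-1/36121)) = 37513*(-240 + 9336/36121) = 37513*(-8659704/36121) = -324851476152/36121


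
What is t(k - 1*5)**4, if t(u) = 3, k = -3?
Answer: 81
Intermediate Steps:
t(k - 1*5)**4 = 3**4 = 81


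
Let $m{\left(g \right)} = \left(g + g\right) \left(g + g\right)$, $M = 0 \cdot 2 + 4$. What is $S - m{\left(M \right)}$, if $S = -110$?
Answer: $-174$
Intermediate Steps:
$M = 4$ ($M = 0 + 4 = 4$)
$m{\left(g \right)} = 4 g^{2}$ ($m{\left(g \right)} = 2 g 2 g = 4 g^{2}$)
$S - m{\left(M \right)} = -110 - 4 \cdot 4^{2} = -110 - 4 \cdot 16 = -110 - 64 = -174$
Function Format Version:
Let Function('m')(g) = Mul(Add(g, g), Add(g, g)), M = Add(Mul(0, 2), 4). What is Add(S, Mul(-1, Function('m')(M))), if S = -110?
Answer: -174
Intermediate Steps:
M = 4 (M = Add(0, 4) = 4)
Function('m')(g) = Mul(4, Pow(g, 2)) (Function('m')(g) = Mul(Mul(2, g), Mul(2, g)) = Mul(4, Pow(g, 2)))
Add(S, Mul(-1, Function('m')(M))) = Add(-110, Mul(-1, Mul(4, Pow(4, 2)))) = Add(-110, Mul(-1, Mul(4, 16))) = Add(-110, Mul(-1, 64)) = Add(-110, -64) = -174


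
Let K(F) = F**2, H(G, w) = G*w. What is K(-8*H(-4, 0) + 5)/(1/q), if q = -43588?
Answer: -1089700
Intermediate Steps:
K(-8*H(-4, 0) + 5)/(1/q) = (-(-32)*0 + 5)**2/(1/(-43588)) = (-8*0 + 5)**2/(-1/43588) = (0 + 5)**2*(-43588) = 5**2*(-43588) = 25*(-43588) = -1089700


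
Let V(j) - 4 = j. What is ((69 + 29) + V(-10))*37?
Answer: 3404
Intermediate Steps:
V(j) = 4 + j
((69 + 29) + V(-10))*37 = ((69 + 29) + (4 - 10))*37 = (98 - 6)*37 = 92*37 = 3404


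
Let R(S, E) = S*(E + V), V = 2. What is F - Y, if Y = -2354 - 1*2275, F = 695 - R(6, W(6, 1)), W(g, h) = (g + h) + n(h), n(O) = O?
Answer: 5264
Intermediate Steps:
W(g, h) = g + 2*h (W(g, h) = (g + h) + h = g + 2*h)
R(S, E) = S*(2 + E) (R(S, E) = S*(E + 2) = S*(2 + E))
F = 635 (F = 695 - 6*(2 + (6 + 2*1)) = 695 - 6*(2 + (6 + 2)) = 695 - 6*(2 + 8) = 695 - 6*10 = 695 - 1*60 = 695 - 60 = 635)
Y = -4629 (Y = -2354 - 2275 = -4629)
F - Y = 635 - 1*(-4629) = 635 + 4629 = 5264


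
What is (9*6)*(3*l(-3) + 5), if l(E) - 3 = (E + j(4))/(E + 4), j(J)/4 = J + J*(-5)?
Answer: -10098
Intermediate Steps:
j(J) = -16*J (j(J) = 4*(J + J*(-5)) = 4*(J - 5*J) = 4*(-4*J) = -16*J)
l(E) = 3 + (-64 + E)/(4 + E) (l(E) = 3 + (E - 16*4)/(E + 4) = 3 + (E - 64)/(4 + E) = 3 + (-64 + E)/(4 + E))
(9*6)*(3*l(-3) + 5) = (9*6)*(3*(4*(-13 - 3)/(4 - 3)) + 5) = 54*(3*(4*(-16)/1) + 5) = 54*(3*(4*1*(-16)) + 5) = 54*(3*(-64) + 5) = 54*(-192 + 5) = 54*(-187) = -10098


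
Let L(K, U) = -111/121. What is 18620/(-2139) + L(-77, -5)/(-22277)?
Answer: -50190289111/5765710863 ≈ -8.7050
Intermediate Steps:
L(K, U) = -111/121 (L(K, U) = -111*1/121 = -111/121)
18620/(-2139) + L(-77, -5)/(-22277) = 18620/(-2139) - 111/121/(-22277) = 18620*(-1/2139) - 111/121*(-1/22277) = -18620/2139 + 111/2695517 = -50190289111/5765710863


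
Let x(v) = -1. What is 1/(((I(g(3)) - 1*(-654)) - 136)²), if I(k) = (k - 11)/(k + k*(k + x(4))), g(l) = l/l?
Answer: 1/258064 ≈ 3.8750e-6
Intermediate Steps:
g(l) = 1
I(k) = (-11 + k)/(k + k*(-1 + k)) (I(k) = (k - 11)/(k + k*(k - 1)) = (-11 + k)/(k + k*(-1 + k)))
1/(((I(g(3)) - 1*(-654)) - 136)²) = 1/((((-11 + 1)/1² - 1*(-654)) - 136)²) = 1/(((1*(-10) + 654) - 136)²) = 1/(((-10 + 654) - 136)²) = 1/((644 - 136)²) = 1/(508²) = 1/258064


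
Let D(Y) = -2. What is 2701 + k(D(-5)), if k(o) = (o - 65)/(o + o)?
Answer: 10871/4 ≈ 2717.8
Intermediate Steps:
k(o) = (-65 + o)/(2*o) (k(o) = (-65 + o)/((2*o)) = (-65 + o)*(1/(2*o)) = (-65 + o)/(2*o))
2701 + k(D(-5)) = 2701 + (½)*(-65 - 2)/(-2) = 2701 + (½)*(-½)*(-67) = 2701 + 67/4 = 10871/4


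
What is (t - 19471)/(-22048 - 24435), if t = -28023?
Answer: 47494/46483 ≈ 1.0217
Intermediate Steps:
(t - 19471)/(-22048 - 24435) = (-28023 - 19471)/(-22048 - 24435) = -47494/(-46483) = -47494*(-1/46483) = 47494/46483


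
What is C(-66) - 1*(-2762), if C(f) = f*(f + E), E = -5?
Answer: 7448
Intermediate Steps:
C(f) = f*(-5 + f) (C(f) = f*(f - 5) = f*(-5 + f))
C(-66) - 1*(-2762) = -66*(-5 - 66) - 1*(-2762) = -66*(-71) + 2762 = 4686 + 2762 = 7448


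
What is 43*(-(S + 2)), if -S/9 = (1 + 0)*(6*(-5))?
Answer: -11696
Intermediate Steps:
S = 270 (S = -9*(1 + 0)*6*(-5) = -9*(-30) = 270)
43*(-(S + 2)) = 43*(-(270 + 2)) = 43*(-1*272) = 43*(-272) = -11696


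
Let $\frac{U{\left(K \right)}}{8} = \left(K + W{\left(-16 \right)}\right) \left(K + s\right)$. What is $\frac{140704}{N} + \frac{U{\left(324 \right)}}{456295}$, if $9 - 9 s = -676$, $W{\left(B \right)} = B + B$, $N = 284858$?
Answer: $\frac{212430717872}{83558109285} \approx 2.5423$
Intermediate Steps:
$W{\left(B \right)} = 2 B$
$s = \frac{685}{9}$ ($s = 1 - - \frac{676}{9} = 1 + \frac{676}{9} = \frac{685}{9} \approx 76.111$)
$U{\left(K \right)} = 8 \left(-32 + K\right) \left(\frac{685}{9} + K\right)$ ($U{\left(K \right)} = 8 \left(K + 2 \left(-16\right)\right) \left(K + \frac{685}{9}\right) = 8 \left(K - 32\right) \left(\frac{685}{9} + K\right) = 8 \left(-32 + K\right) \left(\frac{685}{9} + K\right)$)
$\frac{140704}{N} + \frac{U{\left(324 \right)}}{456295} = \frac{140704}{284858} + \frac{- \frac{175360}{9} + 8 \cdot 324^{2} + \frac{3176}{9} \cdot 324}{456295} = 140704 \cdot \frac{1}{284858} + \left(- \frac{175360}{9} + 8 \cdot 104976 + 114336\right) \frac{1}{456295} = \frac{70352}{142429} + \left(- \frac{175360}{9} + 839808 + 114336\right) \frac{1}{456295} = \frac{70352}{142429} + \frac{8411936}{9} \cdot \frac{1}{456295} = \frac{70352}{142429} + \frac{8411936}{4106655} = \frac{212430717872}{83558109285}$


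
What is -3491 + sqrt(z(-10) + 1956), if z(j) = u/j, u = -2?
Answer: -3491 + sqrt(48905)/5 ≈ -3446.8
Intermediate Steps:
z(j) = -2/j
-3491 + sqrt(z(-10) + 1956) = -3491 + sqrt(-2/(-10) + 1956) = -3491 + sqrt(-2*(-1/10) + 1956) = -3491 + sqrt(1/5 + 1956) = -3491 + sqrt(9781/5) = -3491 + sqrt(48905)/5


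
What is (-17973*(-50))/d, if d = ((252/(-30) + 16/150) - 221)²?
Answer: 5054906250/295736809 ≈ 17.093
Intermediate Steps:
d = 295736809/5625 (d = ((252*(-1/30) + 16*(1/150)) - 221)² = ((-42/5 + 8/75) - 221)² = (-622/75 - 221)² = (-17197/75)² = 295736809/5625 ≈ 52575.)
(-17973*(-50))/d = (-17973*(-50))/(295736809/5625) = 898650*(5625/295736809) = 5054906250/295736809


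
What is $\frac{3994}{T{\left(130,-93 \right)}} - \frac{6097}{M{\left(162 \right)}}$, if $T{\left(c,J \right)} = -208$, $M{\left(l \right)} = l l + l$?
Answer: $- \frac{26683435}{1373112} \approx -19.433$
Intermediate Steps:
$M{\left(l \right)} = l + l^{2}$ ($M{\left(l \right)} = l^{2} + l = l + l^{2}$)
$\frac{3994}{T{\left(130,-93 \right)}} - \frac{6097}{M{\left(162 \right)}} = \frac{3994}{-208} - \frac{6097}{162 \left(1 + 162\right)} = 3994 \left(- \frac{1}{208}\right) - \frac{6097}{162 \cdot 163} = - \frac{1997}{104} - \frac{6097}{26406} = - \frac{26683435}{1373112}$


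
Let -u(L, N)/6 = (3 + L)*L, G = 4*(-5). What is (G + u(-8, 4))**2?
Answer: 67600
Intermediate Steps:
G = -20
u(L, N) = -6*L*(3 + L) (u(L, N) = -6*(3 + L)*L = -6*L*(3 + L))
(G + u(-8, 4))**2 = (-20 - 6*(-8)*(3 - 8))**2 = (-20 - 6*(-8)*(-5))**2 = (-20 - 240)**2 = (-260)**2 = 67600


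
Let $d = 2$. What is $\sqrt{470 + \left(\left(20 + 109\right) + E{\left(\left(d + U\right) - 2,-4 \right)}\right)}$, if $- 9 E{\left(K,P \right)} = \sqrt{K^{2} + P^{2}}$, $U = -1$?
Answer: $\frac{\sqrt{5391 - \sqrt{17}}}{3} \approx 24.465$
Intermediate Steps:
$E{\left(K,P \right)} = - \frac{\sqrt{K^{2} + P^{2}}}{9}$
$\sqrt{470 + \left(\left(20 + 109\right) + E{\left(\left(d + U\right) - 2,-4 \right)}\right)} = \sqrt{470 + \left(\left(20 + 109\right) - \frac{\sqrt{\left(\left(2 - 1\right) - 2\right)^{2} + \left(-4\right)^{2}}}{9}\right)} = \sqrt{470 + \left(129 - \frac{\sqrt{\left(1 - 2\right)^{2} + 16}}{9}\right)} = \sqrt{470 + \left(129 - \frac{\sqrt{\left(-1\right)^{2} + 16}}{9}\right)} = \sqrt{470 + \left(129 - \frac{\sqrt{1 + 16}}{9}\right)} = \sqrt{470 + \left(129 - \frac{\sqrt{17}}{9}\right)} = \sqrt{599 - \frac{\sqrt{17}}{9}}$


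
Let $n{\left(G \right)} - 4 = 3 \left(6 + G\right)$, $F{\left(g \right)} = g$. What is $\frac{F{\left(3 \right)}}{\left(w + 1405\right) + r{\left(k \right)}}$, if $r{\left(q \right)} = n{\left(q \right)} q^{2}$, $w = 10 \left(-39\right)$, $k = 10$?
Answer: $\frac{3}{6215} \approx 0.0004827$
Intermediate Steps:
$w = -390$
$n{\left(G \right)} = 22 + 3 G$ ($n{\left(G \right)} = 4 + 3 \left(6 + G\right) = 4 + \left(18 + 3 G\right) = 22 + 3 G$)
$r{\left(q \right)} = q^{2} \left(22 + 3 q\right)$ ($r{\left(q \right)} = \left(22 + 3 q\right) q^{2} = q^{2} \left(22 + 3 q\right)$)
$\frac{F{\left(3 \right)}}{\left(w + 1405\right) + r{\left(k \right)}} = \frac{1}{\left(-390 + 1405\right) + 10^{2} \left(22 + 3 \cdot 10\right)} 3 = \frac{1}{1015 + 100 \left(22 + 30\right)} 3 = \frac{1}{1015 + 100 \cdot 52} \cdot 3 = \frac{1}{1015 + 5200} \cdot 3 = \frac{1}{6215} \cdot 3 = \frac{3}{6215}$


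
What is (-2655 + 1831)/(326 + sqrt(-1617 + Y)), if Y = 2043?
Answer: -134312/52925 + 412*sqrt(426)/52925 ≈ -2.3771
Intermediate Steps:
(-2655 + 1831)/(326 + sqrt(-1617 + Y)) = (-2655 + 1831)/(326 + sqrt(-1617 + 2043)) = -824/(326 + sqrt(426))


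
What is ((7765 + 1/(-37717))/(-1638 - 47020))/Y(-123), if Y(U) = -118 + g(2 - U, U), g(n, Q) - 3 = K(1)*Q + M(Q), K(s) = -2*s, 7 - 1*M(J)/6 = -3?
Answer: -146436252/175264826563 ≈ -0.00083551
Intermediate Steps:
M(J) = 60 (M(J) = 42 - 6*(-3) = 42 + 18 = 60)
g(n, Q) = 63 - 2*Q (g(n, Q) = 3 + ((-2*1)*Q + 60) = 3 + (-2*Q + 60) = 3 + (60 - 2*Q) = 63 - 2*Q)
Y(U) = -55 - 2*U (Y(U) = -118 + (63 - 2*U) = -55 - 2*U)
((7765 + 1/(-37717))/(-1638 - 47020))/Y(-123) = ((7765 + 1/(-37717))/(-1638 - 47020))/(-55 - 2*(-123)) = ((7765 - 1/37717)/(-48658))/(-55 + 246) = ((292872504/37717)*(-1/48658))/191 = -146436252/917616893*1/191 = -146436252/175264826563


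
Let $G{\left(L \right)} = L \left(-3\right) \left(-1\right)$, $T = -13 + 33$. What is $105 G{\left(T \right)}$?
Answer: $6300$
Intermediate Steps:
$T = 20$
$G{\left(L \right)} = 3 L$ ($G{\left(L \right)} = - 3 L \left(-1\right) = 3 L$)
$105 G{\left(T \right)} = 105 \cdot 3 \cdot 20 = 105 \cdot 60 = 6300$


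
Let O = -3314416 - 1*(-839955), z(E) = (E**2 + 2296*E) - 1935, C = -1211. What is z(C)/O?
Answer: 1315870/2474461 ≈ 0.53178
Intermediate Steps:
z(E) = -1935 + E**2 + 2296*E
O = -2474461 (O = -3314416 + 839955 = -2474461)
z(C)/O = (-1935 + (-1211)**2 + 2296*(-1211))/(-2474461) = (-1935 + 1466521 - 2780456)*(-1/2474461) = -1315870*(-1/2474461) = 1315870/2474461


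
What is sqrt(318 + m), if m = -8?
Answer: sqrt(310) ≈ 17.607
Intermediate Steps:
sqrt(318 + m) = sqrt(318 - 8) = sqrt(310)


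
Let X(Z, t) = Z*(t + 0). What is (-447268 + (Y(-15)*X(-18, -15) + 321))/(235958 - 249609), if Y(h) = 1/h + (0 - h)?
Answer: 40265/1241 ≈ 32.446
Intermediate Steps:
X(Z, t) = Z*t
Y(h) = 1/h - h
(-447268 + (Y(-15)*X(-18, -15) + 321))/(235958 - 249609) = (-447268 + ((1/(-15) - 1*(-15))*(-18*(-15)) + 321))/(235958 - 249609) = (-447268 + ((-1/15 + 15)*270 + 321))/(-13651) = (-447268 + ((224/15)*270 + 321))*(-1/13651) = (-447268 + (4032 + 321))*(-1/13651) = (-447268 + 4353)*(-1/13651) = -442915*(-1/13651) = 40265/1241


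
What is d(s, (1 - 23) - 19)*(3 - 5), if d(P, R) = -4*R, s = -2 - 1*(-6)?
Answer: -328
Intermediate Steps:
s = 4 (s = -2 + 6 = 4)
d(s, (1 - 23) - 19)*(3 - 5) = (-4*((1 - 23) - 19))*(3 - 5) = -4*(-22 - 19)*(-2) = -4*(-41)*(-2) = 164*(-2) = -328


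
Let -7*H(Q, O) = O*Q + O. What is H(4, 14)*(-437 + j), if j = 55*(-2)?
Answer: 5470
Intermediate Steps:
j = -110
H(Q, O) = -O/7 - O*Q/7 (H(Q, O) = -(O*Q + O)/7 = -(O + O*Q)/7 = -O/7 - O*Q/7)
H(4, 14)*(-437 + j) = (-1/7*14*(1 + 4))*(-437 - 110) = -1/7*14*5*(-547) = -10*(-547) = 5470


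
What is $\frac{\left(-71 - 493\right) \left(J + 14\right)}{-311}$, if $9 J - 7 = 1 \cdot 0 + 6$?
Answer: $\frac{26132}{933} \approx 28.009$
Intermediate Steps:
$J = \frac{13}{9}$ ($J = \frac{7}{9} + \frac{1 \cdot 0 + 6}{9} = \frac{7}{9} + \frac{0 + 6}{9} = \frac{7}{9} + \frac{1}{9} \cdot 6 = \frac{7}{9} + \frac{2}{3} = \frac{13}{9} \approx 1.4444$)
$\frac{\left(-71 - 493\right) \left(J + 14\right)}{-311} = \frac{\left(-71 - 493\right) \left(\frac{13}{9} + 14\right)}{-311} = \left(-564\right) \frac{139}{9} \left(- \frac{1}{311}\right) = \left(- \frac{26132}{3}\right) \left(- \frac{1}{311}\right) = \frac{26132}{933}$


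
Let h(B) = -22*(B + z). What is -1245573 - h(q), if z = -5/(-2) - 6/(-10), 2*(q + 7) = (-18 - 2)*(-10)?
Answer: -6217294/5 ≈ -1.2435e+6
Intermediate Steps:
q = 93 (q = -7 + ((-18 - 2)*(-10))/2 = -7 + (-20*(-10))/2 = -7 + (½)*200 = -7 + 100 = 93)
z = 31/10 (z = -5*(-½) - 6*(-⅒) = 5/2 + ⅗ = 31/10 ≈ 3.1000)
h(B) = -341/5 - 22*B (h(B) = -22*(B + 31/10) = -22*(31/10 + B) = -341/5 - 22*B)
-1245573 - h(q) = -1245573 - (-341/5 - 22*93) = -1245573 - (-341/5 - 2046) = -1245573 - 1*(-10571/5) = -1245573 + 10571/5 = -6217294/5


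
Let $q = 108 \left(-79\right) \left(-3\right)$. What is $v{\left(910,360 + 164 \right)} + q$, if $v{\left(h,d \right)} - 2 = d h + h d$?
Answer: $979278$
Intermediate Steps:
$q = 25596$ ($q = \left(-8532\right) \left(-3\right) = 25596$)
$v{\left(h,d \right)} = 2 + 2 d h$ ($v{\left(h,d \right)} = 2 + \left(d h + h d\right) = 2 + \left(d h + d h\right) = 2 + 2 d h$)
$v{\left(910,360 + 164 \right)} + q = \left(2 + 2 \left(360 + 164\right) 910\right) + 25596 = \left(2 + 2 \cdot 524 \cdot 910\right) + 25596 = \left(2 + 953680\right) + 25596 = 953682 + 25596 = 979278$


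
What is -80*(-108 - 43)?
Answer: 12080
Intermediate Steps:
-80*(-108 - 43) = -80*(-151) = 12080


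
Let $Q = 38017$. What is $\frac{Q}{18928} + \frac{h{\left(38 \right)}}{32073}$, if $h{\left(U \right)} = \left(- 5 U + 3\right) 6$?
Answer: $\frac{57051525}{28908464} \approx 1.9735$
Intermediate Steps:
$h{\left(U \right)} = 18 - 30 U$ ($h{\left(U \right)} = \left(3 - 5 U\right) 6 = 18 - 30 U$)
$\frac{Q}{18928} + \frac{h{\left(38 \right)}}{32073} = \frac{38017}{18928} + \frac{18 - 1140}{32073} = 38017 \cdot \frac{1}{18928} + \left(18 - 1140\right) \frac{1}{32073} = \frac{5431}{2704} - \frac{374}{10691} = \frac{57051525}{28908464}$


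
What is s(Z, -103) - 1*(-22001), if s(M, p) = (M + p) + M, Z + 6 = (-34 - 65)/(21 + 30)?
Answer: 371996/17 ≈ 21882.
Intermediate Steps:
Z = -135/17 (Z = -6 + (-34 - 65)/(21 + 30) = -6 - 99/51 = -6 - 99*1/51 = -6 - 33/17 = -135/17 ≈ -7.9412)
s(M, p) = p + 2*M
s(Z, -103) - 1*(-22001) = (-103 + 2*(-135/17)) - 1*(-22001) = (-103 - 270/17) + 22001 = -2021/17 + 22001 = 371996/17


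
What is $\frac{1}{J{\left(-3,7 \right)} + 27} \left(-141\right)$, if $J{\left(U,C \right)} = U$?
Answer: $- \frac{47}{8} \approx -5.875$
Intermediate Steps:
$\frac{1}{J{\left(-3,7 \right)} + 27} \left(-141\right) = \frac{1}{-3 + 27} \left(-141\right) = \frac{1}{24} \left(-141\right) = - \frac{47}{8}$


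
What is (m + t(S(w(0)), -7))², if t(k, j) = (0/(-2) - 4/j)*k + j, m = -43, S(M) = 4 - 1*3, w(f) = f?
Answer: 119716/49 ≈ 2443.2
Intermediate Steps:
S(M) = 1 (S(M) = 4 - 3 = 1)
t(k, j) = j - 4*k/j (t(k, j) = (0*(-½) - 4/j)*k + j = (0 - 4/j)*k + j = (-4/j)*k + j = -4*k/j + j = j - 4*k/j)
(m + t(S(w(0)), -7))² = (-43 + (-7 - 4*1/(-7)))² = (-43 + (-7 - 4*1*(-⅐)))² = (-43 + (-7 + 4/7))² = (-43 - 45/7)² = (-346/7)² = 119716/49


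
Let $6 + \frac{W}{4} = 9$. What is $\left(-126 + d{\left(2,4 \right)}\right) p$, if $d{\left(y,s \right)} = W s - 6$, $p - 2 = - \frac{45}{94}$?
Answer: $- \frac{6006}{47} \approx -127.79$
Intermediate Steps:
$p = \frac{143}{94}$ ($p = 2 - \frac{45}{94} = \frac{143}{94} \approx 1.5213$)
$W = 12$ ($W = -24 + 4 \cdot 9 = -24 + 36 = 12$)
$d{\left(y,s \right)} = -6 + 12 s$ ($d{\left(y,s \right)} = 12 s - 6 = -6 + 12 s$)
$\left(-126 + d{\left(2,4 \right)}\right) p = \left(-126 + \left(-6 + 12 \cdot 4\right)\right) \frac{143}{94} = \left(-126 + \left(-6 + 48\right)\right) \frac{143}{94} = \left(-126 + 42\right) \frac{143}{94} = \left(-84\right) \frac{143}{94} = - \frac{6006}{47}$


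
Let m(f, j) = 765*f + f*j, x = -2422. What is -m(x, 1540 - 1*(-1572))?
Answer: 9390094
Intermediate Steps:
-m(x, 1540 - 1*(-1572)) = -(-2422)*(765 + (1540 - 1*(-1572))) = -(-2422)*(765 + (1540 + 1572)) = -(-2422)*(765 + 3112) = -(-2422)*3877 = -1*(-9390094) = 9390094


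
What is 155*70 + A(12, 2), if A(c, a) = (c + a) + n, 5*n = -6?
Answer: 54314/5 ≈ 10863.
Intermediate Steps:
n = -6/5 (n = (1/5)*(-6) = -6/5 ≈ -1.2000)
A(c, a) = -6/5 + a + c (A(c, a) = (c + a) - 6/5 = (a + c) - 6/5 = -6/5 + a + c)
155*70 + A(12, 2) = 155*70 + (-6/5 + 2 + 12) = 10850 + 64/5 = 54314/5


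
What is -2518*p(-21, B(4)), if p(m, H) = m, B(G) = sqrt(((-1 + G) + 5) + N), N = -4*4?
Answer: 52878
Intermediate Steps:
N = -16
B(G) = sqrt(-12 + G) (B(G) = sqrt(((-1 + G) + 5) - 16) = sqrt((4 + G) - 16) = sqrt(-12 + G))
-2518*p(-21, B(4)) = -2518*(-21) = 52878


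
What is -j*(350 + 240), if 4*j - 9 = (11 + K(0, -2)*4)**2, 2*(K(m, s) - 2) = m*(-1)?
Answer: -54575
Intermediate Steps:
K(m, s) = 2 - m/2 (K(m, s) = 2 + (m*(-1))/2 = 2 + (-m)/2 = 2 - m/2)
j = 185/2 (j = 9/4 + (11 + (2 - 1/2*0)*4)**2/4 = 9/4 + (11 + (2 + 0)*4)**2/4 = 9/4 + (11 + 2*4)**2/4 = 9/4 + (11 + 8)**2/4 = 9/4 + (1/4)*19**2 = 9/4 + (1/4)*361 = 9/4 + 361/4 = 185/2 ≈ 92.500)
-j*(350 + 240) = -185*(350 + 240)/2 = -185*590/2 = -1*54575 = -54575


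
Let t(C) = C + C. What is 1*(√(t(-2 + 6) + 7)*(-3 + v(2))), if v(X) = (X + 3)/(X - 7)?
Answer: -4*√15 ≈ -15.492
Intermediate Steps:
t(C) = 2*C
v(X) = (3 + X)/(-7 + X)
1*(√(t(-2 + 6) + 7)*(-3 + v(2))) = 1*(√(2*(-2 + 6) + 7)*(-3 + (3 + 2)/(-7 + 2))) = 1*(√(2*4 + 7)*(-3 + 5/(-5))) = 1*(√(8 + 7)*(-3 - ⅕*5)) = 1*(√15*(-3 - 1)) = 1*(√15*(-4)) = 1*(-4*√15) = -4*√15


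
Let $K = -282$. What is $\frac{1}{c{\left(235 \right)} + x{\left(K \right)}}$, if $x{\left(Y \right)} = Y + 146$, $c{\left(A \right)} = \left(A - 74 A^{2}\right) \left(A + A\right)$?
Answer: $- \frac{1}{1920615186} \approx -5.2067 \cdot 10^{-10}$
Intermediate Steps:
$c{\left(A \right)} = 2 A \left(A - 74 A^{2}\right)$ ($c{\left(A \right)} = \left(A - 74 A^{2}\right) 2 A = 2 A \left(A - 74 A^{2}\right)$)
$x{\left(Y \right)} = 146 + Y$
$\frac{1}{c{\left(235 \right)} + x{\left(K \right)}} = \frac{1}{235^{2} \left(2 - 34780\right) + \left(146 - 282\right)} = \frac{1}{55225 \left(2 - 34780\right) - 136} = \frac{1}{55225 \left(-34778\right) - 136} = \frac{1}{-1920615050 - 136} = \frac{1}{-1920615186} = - \frac{1}{1920615186}$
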